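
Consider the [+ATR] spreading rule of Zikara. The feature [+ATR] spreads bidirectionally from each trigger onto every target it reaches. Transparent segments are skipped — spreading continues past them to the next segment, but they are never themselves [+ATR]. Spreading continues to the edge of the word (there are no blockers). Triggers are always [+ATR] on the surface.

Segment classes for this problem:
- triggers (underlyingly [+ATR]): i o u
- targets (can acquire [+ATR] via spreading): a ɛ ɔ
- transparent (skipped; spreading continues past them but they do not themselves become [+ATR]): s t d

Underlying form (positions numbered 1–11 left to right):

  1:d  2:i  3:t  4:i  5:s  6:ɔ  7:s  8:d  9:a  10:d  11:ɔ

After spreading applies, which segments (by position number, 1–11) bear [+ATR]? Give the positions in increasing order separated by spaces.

2 4 6 9 11

From /i/ at 2 rightward: 3 /t/ transparent; 4 /i/ is itself a trigger — this domain ends here.
From /i/ at 2 leftward: 1 /d/ transparent; word edge.
From /i/ at 4 rightward: 5 /s/ transparent; 6 /ɔ/ → [+ATR]; 7 /s/ transparent; 8 /d/ transparent; 9 /a/ → [+ATR]; 10 /d/ transparent; 11 /ɔ/ → [+ATR]; word edge.
From /i/ at 4 leftward: 3 /t/ transparent; 2 /i/ is itself a trigger — this domain ends here.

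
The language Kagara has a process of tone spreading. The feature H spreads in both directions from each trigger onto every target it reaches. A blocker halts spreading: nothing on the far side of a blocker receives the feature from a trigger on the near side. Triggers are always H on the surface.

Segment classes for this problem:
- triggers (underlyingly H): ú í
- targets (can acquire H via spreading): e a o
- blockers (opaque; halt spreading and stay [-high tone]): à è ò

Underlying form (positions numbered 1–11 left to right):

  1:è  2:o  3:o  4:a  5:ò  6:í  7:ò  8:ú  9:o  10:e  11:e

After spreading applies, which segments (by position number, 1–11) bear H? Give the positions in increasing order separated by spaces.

From /í/ at 6 rightward: 7 /ò/ blocks.
From /í/ at 6 leftward: 5 /ò/ blocks.
From /ú/ at 8 rightward: 9 /o/ → H; 10 /e/ → H; 11 /e/ → H; word edge.
From /ú/ at 8 leftward: 7 /ò/ blocks.
Targets with no active source: positions 2 3 4 stay [-high tone].

6 8 9 10 11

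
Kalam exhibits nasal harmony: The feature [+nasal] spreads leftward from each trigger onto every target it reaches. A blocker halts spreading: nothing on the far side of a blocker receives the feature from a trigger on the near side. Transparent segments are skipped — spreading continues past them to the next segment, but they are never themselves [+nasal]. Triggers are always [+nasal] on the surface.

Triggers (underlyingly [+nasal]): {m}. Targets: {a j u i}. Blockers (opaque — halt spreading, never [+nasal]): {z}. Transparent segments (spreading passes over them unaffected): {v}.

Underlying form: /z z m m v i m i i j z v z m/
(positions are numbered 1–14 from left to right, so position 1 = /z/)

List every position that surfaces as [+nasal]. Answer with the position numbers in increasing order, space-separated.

3 4 6 7 14

From /m/ at 3 leftward: 2 /z/ blocks.
From /m/ at 4 leftward: 3 /m/ is itself a trigger — this domain ends here.
From /m/ at 7 leftward: 6 /i/ → [+nasal]; 5 /v/ transparent; 4 /m/ is itself a trigger — this domain ends here.
From /m/ at 14 leftward: 13 /z/ blocks.
Targets with no active source: positions 8 9 10 stay [-nasal].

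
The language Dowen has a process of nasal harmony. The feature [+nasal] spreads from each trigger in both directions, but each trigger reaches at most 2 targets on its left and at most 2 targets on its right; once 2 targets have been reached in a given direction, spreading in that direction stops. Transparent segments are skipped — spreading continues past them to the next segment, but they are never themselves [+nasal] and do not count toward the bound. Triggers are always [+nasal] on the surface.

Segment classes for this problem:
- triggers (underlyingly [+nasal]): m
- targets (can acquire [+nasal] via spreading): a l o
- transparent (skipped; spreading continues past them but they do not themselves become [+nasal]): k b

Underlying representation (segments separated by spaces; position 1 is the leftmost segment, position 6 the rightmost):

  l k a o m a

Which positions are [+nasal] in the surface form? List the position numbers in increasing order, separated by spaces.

3 4 5 6

From /m/ at 5 rightward: 6 /a/ → [+nasal]; word edge.
From /m/ at 5 leftward: 4 /o/ → [+nasal]; 3 /a/ → [+nasal]; bound reached.
Target with no active source: position 1 stays [-nasal].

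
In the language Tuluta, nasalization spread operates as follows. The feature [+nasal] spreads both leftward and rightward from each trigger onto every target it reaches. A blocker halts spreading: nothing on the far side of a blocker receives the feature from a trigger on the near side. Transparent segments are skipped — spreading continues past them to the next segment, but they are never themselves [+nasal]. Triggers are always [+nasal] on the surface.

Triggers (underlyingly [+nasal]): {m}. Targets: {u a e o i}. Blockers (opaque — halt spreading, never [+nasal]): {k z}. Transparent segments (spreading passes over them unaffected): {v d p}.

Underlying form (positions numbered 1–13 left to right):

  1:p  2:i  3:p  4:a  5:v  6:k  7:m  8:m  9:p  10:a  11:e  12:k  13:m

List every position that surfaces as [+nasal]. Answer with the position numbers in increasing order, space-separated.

From /m/ at 7 rightward: 8 /m/ is itself a trigger — this domain ends here.
From /m/ at 7 leftward: 6 /k/ blocks.
From /m/ at 8 rightward: 9 /p/ transparent; 10 /a/ → [+nasal]; 11 /e/ → [+nasal]; 12 /k/ blocks.
From /m/ at 8 leftward: 7 /m/ is itself a trigger — this domain ends here.
From /m/ at 13 rightward: word edge.
From /m/ at 13 leftward: 12 /k/ blocks.
Targets with no active source: positions 2 4 stay [-nasal].

7 8 10 11 13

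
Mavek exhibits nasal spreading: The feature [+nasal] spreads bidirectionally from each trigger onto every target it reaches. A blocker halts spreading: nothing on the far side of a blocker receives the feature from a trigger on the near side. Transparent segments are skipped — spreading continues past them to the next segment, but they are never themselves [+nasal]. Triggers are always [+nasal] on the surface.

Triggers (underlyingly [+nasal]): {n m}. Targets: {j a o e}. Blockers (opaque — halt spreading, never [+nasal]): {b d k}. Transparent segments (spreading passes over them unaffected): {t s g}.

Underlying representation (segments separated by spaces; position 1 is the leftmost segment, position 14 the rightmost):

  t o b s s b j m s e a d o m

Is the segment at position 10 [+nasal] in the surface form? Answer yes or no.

yes

From /m/ at 8 rightward: 9 /s/ transparent; 10 /e/ → [+nasal]; 11 /a/ → [+nasal]; 12 /d/ blocks.
From /m/ at 8 leftward: 7 /j/ → [+nasal]; 6 /b/ blocks.
From /m/ at 14 rightward: word edge.
From /m/ at 14 leftward: 13 /o/ → [+nasal]; 12 /d/ blocks.
Target with no active source: position 2 stays [-nasal].
[+nasal] positions on the surface: 7 8 10 11 13 14.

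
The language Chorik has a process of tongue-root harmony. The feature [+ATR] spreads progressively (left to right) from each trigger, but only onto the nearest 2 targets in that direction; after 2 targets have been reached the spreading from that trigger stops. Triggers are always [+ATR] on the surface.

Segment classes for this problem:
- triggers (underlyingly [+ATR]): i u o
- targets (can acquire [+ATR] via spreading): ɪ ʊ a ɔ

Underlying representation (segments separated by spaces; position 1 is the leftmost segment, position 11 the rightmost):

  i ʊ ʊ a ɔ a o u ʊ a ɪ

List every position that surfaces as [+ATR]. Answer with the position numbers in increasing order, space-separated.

From /i/ at 1 rightward: 2 /ʊ/ → [+ATR]; 3 /ʊ/ → [+ATR]; bound reached.
From /o/ at 7 rightward: 8 /u/ is itself a trigger — this domain ends here.
From /u/ at 8 rightward: 9 /ʊ/ → [+ATR]; 10 /a/ → [+ATR]; bound reached.
Targets with no active source: positions 4 5 6 11 stay [-ATR].

1 2 3 7 8 9 10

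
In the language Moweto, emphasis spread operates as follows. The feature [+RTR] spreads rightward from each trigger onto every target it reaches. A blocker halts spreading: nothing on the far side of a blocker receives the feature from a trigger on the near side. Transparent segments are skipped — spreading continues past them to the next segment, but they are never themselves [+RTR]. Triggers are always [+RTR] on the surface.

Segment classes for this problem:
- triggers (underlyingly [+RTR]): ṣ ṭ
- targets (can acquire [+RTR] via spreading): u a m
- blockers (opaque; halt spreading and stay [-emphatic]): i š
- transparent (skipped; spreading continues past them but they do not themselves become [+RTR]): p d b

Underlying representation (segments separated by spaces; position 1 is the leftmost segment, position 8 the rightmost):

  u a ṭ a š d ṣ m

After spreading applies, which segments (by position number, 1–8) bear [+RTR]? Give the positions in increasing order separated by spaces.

3 4 7 8

From /ṭ/ at 3 rightward: 4 /a/ → [+RTR]; 5 /š/ blocks.
From /ṣ/ at 7 rightward: 8 /m/ → [+RTR]; word edge.
Targets with no active source: positions 1 2 stay [-emphatic].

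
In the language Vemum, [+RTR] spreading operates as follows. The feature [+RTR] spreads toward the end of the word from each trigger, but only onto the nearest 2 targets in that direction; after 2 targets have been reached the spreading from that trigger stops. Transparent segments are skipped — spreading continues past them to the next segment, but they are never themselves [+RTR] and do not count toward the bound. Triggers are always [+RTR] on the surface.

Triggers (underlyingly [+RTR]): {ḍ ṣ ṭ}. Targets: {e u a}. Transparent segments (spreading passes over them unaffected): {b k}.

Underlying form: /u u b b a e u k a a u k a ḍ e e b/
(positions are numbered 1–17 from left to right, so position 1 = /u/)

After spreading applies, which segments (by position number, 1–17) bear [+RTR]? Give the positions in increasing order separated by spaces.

14 15 16

From /ḍ/ at 14 rightward: 15 /e/ → [+RTR]; 16 /e/ → [+RTR]; bound reached.
Targets with no active source: positions 1 2 5 6 7 9 10 11 13 stay [-emphatic].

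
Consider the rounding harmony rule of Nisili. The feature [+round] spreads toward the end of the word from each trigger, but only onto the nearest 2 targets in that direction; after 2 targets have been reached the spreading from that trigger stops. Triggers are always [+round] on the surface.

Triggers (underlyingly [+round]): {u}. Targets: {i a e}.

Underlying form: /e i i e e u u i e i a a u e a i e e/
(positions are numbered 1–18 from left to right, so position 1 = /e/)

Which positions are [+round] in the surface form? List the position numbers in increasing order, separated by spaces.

6 7 8 9 13 14 15

From /u/ at 6 rightward: 7 /u/ is itself a trigger — this domain ends here.
From /u/ at 7 rightward: 8 /i/ → [+round]; 9 /e/ → [+round]; bound reached.
From /u/ at 13 rightward: 14 /e/ → [+round]; 15 /a/ → [+round]; bound reached.
Targets with no active source: positions 1 2 3 4 5 10 11 12 16 17 18 stay [-round].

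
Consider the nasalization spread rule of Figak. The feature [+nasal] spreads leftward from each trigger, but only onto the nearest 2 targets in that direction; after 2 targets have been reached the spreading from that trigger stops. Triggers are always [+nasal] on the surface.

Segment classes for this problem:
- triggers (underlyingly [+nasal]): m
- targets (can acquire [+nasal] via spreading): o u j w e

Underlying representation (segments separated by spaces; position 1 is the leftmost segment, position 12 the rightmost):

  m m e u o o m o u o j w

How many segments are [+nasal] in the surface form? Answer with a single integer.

5

From /m/ at 1 leftward: word edge.
From /m/ at 2 leftward: 1 /m/ is itself a trigger — this domain ends here.
From /m/ at 7 leftward: 6 /o/ → [+nasal]; 5 /o/ → [+nasal]; bound reached.
Targets with no active source: positions 3 4 8 9 10 11 12 stay [-nasal].
[+nasal] positions on the surface: 1 2 5 6 7.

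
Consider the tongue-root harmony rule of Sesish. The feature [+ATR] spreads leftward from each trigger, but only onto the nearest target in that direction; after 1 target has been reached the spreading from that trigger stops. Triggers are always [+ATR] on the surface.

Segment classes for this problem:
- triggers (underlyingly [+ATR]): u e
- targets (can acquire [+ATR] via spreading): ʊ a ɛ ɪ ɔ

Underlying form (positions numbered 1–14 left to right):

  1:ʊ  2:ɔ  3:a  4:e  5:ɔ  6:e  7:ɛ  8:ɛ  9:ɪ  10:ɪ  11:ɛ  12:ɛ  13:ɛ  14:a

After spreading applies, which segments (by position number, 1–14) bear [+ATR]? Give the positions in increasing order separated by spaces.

3 4 5 6

From /e/ at 4 leftward: 3 /a/ → [+ATR]; bound reached.
From /e/ at 6 leftward: 5 /ɔ/ → [+ATR]; bound reached.
Targets with no active source: positions 1 2 7 8 9 10 11 12 13 14 stay [-ATR].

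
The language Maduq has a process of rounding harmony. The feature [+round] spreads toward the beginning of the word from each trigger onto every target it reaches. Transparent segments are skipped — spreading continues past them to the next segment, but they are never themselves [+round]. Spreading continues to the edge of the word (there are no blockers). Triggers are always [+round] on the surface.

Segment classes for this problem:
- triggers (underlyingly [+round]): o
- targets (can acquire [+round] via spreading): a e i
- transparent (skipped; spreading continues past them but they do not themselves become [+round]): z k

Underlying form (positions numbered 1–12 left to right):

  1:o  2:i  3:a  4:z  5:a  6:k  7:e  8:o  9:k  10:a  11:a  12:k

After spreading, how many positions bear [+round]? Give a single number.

From /o/ at 1 leftward: word edge.
From /o/ at 8 leftward: 7 /e/ → [+round]; 6 /k/ transparent; 5 /a/ → [+round]; 4 /z/ transparent; 3 /a/ → [+round]; 2 /i/ → [+round]; 1 /o/ is itself a trigger — this domain ends here.
Targets with no active source: positions 10 11 stay [-round].
[+round] positions on the surface: 1 2 3 5 7 8.

6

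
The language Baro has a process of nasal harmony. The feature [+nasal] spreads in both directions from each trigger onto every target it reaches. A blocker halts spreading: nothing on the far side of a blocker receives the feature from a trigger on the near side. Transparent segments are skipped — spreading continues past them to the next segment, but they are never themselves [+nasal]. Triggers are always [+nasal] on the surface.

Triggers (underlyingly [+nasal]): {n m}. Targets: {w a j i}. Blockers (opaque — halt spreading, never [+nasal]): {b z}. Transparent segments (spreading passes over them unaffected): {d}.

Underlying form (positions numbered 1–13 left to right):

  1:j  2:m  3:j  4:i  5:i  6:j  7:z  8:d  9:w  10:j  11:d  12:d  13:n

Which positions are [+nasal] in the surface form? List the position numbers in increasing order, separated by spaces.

From /m/ at 2 rightward: 3 /j/ → [+nasal]; 4 /i/ → [+nasal]; 5 /i/ → [+nasal]; 6 /j/ → [+nasal]; 7 /z/ blocks.
From /m/ at 2 leftward: 1 /j/ → [+nasal]; word edge.
From /n/ at 13 rightward: word edge.
From /n/ at 13 leftward: 12 /d/ transparent; 11 /d/ transparent; 10 /j/ → [+nasal]; 9 /w/ → [+nasal]; 8 /d/ transparent; 7 /z/ blocks.

1 2 3 4 5 6 9 10 13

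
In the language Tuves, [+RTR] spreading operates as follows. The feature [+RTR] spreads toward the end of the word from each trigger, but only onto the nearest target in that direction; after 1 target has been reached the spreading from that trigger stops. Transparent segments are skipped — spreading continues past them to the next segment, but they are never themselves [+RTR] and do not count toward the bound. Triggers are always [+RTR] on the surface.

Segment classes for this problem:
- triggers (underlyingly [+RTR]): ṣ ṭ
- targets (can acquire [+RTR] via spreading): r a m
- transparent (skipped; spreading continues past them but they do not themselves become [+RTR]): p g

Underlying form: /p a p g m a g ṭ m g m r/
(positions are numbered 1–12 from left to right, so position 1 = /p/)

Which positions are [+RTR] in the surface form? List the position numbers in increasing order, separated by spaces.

8 9

From /ṭ/ at 8 rightward: 9 /m/ → [+RTR]; bound reached.
Targets with no active source: positions 2 5 6 11 12 stay [-emphatic].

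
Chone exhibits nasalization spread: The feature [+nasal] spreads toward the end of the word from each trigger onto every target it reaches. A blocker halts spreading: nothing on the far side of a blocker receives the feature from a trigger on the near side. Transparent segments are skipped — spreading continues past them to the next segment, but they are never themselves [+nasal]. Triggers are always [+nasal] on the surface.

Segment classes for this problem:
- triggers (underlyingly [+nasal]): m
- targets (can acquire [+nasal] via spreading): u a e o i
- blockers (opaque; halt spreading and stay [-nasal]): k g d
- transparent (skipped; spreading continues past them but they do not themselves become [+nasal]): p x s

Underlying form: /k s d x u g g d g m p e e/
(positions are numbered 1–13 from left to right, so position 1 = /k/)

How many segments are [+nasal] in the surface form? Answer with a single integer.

From /m/ at 10 rightward: 11 /p/ transparent; 12 /e/ → [+nasal]; 13 /e/ → [+nasal]; word edge.
Target with no active source: position 5 stays [-nasal].
[+nasal] positions on the surface: 10 12 13.

3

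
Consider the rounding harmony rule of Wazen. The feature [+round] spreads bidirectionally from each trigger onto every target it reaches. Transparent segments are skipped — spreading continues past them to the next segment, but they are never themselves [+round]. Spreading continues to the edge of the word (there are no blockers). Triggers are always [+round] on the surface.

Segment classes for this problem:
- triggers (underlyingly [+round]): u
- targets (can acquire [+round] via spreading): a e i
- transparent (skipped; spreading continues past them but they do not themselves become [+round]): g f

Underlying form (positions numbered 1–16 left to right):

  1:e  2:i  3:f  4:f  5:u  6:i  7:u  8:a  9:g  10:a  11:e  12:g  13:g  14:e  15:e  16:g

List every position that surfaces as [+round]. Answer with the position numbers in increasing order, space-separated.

From /u/ at 5 rightward: 6 /i/ → [+round]; 7 /u/ is itself a trigger — this domain ends here.
From /u/ at 5 leftward: 4 /f/ transparent; 3 /f/ transparent; 2 /i/ → [+round]; 1 /e/ → [+round]; word edge.
From /u/ at 7 rightward: 8 /a/ → [+round]; 9 /g/ transparent; 10 /a/ → [+round]; 11 /e/ → [+round]; 12 /g/ transparent; 13 /g/ transparent; 14 /e/ → [+round]; 15 /e/ → [+round]; 16 /g/ transparent; word edge.
From /u/ at 7 leftward: 6 /i/ → [+round]; 5 /u/ is itself a trigger — this domain ends here.

1 2 5 6 7 8 10 11 14 15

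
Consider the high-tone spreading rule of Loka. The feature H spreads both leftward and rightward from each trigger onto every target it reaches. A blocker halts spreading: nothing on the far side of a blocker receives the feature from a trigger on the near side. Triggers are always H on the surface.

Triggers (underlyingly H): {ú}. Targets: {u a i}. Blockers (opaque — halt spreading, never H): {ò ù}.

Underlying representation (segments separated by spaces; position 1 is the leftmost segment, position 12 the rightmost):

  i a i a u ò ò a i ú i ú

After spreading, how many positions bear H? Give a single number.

From /ú/ at 10 rightward: 11 /i/ → H; 12 /ú/ is itself a trigger — this domain ends here.
From /ú/ at 10 leftward: 9 /i/ → H; 8 /a/ → H; 7 /ò/ blocks.
From /ú/ at 12 rightward: word edge.
From /ú/ at 12 leftward: 11 /i/ → H; 10 /ú/ is itself a trigger — this domain ends here.
Targets with no active source: positions 1 2 3 4 5 stay [-high tone].
H positions on the surface: 8 9 10 11 12.

5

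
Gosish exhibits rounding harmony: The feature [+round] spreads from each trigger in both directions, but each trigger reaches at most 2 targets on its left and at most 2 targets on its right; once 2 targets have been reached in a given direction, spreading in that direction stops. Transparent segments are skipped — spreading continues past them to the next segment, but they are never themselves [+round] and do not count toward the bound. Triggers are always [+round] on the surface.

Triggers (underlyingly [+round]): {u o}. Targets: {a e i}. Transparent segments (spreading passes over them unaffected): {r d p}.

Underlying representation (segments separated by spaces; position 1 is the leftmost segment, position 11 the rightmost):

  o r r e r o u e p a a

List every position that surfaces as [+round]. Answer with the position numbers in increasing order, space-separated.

1 4 6 7 8 10

From /o/ at 1 rightward: 2 /r/ transparent; 3 /r/ transparent; 4 /e/ → [+round]; 5 /r/ transparent; 6 /o/ is itself a trigger — this domain ends here.
From /o/ at 1 leftward: word edge.
From /o/ at 6 rightward: 7 /u/ is itself a trigger — this domain ends here.
From /o/ at 6 leftward: 5 /r/ transparent; 4 /e/ → [+round]; 3 /r/ transparent; 2 /r/ transparent; 1 /o/ is itself a trigger — this domain ends here.
From /u/ at 7 rightward: 8 /e/ → [+round]; 9 /p/ transparent; 10 /a/ → [+round]; bound reached.
From /u/ at 7 leftward: 6 /o/ is itself a trigger — this domain ends here.
Target with no active source: position 11 stays [-round].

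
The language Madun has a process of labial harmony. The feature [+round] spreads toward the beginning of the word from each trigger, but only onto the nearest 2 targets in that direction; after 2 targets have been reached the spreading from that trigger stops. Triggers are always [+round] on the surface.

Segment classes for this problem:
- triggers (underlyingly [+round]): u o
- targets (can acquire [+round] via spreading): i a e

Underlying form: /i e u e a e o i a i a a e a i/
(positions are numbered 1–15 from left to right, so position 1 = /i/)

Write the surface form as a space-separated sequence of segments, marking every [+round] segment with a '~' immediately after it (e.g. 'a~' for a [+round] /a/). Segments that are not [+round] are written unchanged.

From /u/ at 3 leftward: 2 /e/ → [+round]; 1 /i/ → [+round]; bound reached.
From /o/ at 7 leftward: 6 /e/ → [+round]; 5 /a/ → [+round]; bound reached.
Targets with no active source: positions 4 8 9 10 11 12 13 14 15 stay [-round].
[+round] positions on the surface: 1 2 3 5 6 7.

i~ e~ u~ e a~ e~ o~ i a i a a e a i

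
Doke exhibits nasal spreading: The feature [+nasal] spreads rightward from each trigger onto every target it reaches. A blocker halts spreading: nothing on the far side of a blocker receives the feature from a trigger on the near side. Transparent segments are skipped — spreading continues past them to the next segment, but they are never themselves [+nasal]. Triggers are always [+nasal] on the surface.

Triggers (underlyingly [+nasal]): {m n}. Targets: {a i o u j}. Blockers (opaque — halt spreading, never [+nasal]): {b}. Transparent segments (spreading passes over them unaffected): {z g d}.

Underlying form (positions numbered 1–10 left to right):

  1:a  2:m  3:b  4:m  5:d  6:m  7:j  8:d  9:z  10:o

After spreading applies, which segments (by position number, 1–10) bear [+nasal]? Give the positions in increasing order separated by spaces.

2 4 6 7 10

From /m/ at 2 rightward: 3 /b/ blocks.
From /m/ at 4 rightward: 5 /d/ transparent; 6 /m/ is itself a trigger — this domain ends here.
From /m/ at 6 rightward: 7 /j/ → [+nasal]; 8 /d/ transparent; 9 /z/ transparent; 10 /o/ → [+nasal]; word edge.
Target with no active source: position 1 stays [-nasal].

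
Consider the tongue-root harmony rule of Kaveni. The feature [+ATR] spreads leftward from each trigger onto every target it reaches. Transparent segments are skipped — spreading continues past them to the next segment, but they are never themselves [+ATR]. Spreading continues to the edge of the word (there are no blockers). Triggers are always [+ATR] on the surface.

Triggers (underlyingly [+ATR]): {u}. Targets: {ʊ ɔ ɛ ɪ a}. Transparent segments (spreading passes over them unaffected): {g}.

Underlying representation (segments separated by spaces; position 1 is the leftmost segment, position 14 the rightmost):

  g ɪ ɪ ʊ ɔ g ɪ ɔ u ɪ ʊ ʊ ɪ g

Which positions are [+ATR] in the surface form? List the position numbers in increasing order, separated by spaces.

2 3 4 5 7 8 9

From /u/ at 9 leftward: 8 /ɔ/ → [+ATR]; 7 /ɪ/ → [+ATR]; 6 /g/ transparent; 5 /ɔ/ → [+ATR]; 4 /ʊ/ → [+ATR]; 3 /ɪ/ → [+ATR]; 2 /ɪ/ → [+ATR]; 1 /g/ transparent; word edge.
Targets with no active source: positions 10 11 12 13 stay [-ATR].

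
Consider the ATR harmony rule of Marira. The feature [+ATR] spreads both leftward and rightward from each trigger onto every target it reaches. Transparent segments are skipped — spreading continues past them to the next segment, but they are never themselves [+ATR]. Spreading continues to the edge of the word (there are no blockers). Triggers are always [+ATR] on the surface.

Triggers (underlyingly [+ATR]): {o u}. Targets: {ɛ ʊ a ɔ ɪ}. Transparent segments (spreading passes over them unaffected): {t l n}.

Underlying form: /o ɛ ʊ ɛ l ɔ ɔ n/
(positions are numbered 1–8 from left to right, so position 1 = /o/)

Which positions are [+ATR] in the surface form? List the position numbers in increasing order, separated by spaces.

From /o/ at 1 rightward: 2 /ɛ/ → [+ATR]; 3 /ʊ/ → [+ATR]; 4 /ɛ/ → [+ATR]; 5 /l/ transparent; 6 /ɔ/ → [+ATR]; 7 /ɔ/ → [+ATR]; 8 /n/ transparent; word edge.
From /o/ at 1 leftward: word edge.

1 2 3 4 6 7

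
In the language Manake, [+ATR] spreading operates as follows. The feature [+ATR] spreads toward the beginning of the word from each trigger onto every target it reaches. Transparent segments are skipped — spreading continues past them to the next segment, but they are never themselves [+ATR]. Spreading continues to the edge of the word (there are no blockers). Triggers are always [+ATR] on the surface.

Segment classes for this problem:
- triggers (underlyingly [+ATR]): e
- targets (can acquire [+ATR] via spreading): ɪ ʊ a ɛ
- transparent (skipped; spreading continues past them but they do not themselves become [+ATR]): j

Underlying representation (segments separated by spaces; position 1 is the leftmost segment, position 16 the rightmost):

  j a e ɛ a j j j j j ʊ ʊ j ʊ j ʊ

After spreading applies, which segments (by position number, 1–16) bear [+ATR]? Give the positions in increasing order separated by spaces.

From /e/ at 3 leftward: 2 /a/ → [+ATR]; 1 /j/ transparent; word edge.
Targets with no active source: positions 4 5 11 12 14 16 stay [-ATR].

2 3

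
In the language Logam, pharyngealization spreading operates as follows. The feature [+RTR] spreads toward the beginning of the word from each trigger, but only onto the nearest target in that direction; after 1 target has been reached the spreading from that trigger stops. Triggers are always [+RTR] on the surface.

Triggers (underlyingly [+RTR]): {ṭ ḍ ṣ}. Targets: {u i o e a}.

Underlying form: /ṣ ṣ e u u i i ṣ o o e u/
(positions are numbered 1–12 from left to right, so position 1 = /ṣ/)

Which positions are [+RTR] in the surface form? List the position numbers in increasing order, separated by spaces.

1 2 7 8

From /ṣ/ at 1 leftward: word edge.
From /ṣ/ at 2 leftward: 1 /ṣ/ is itself a trigger — this domain ends here.
From /ṣ/ at 8 leftward: 7 /i/ → [+RTR]; bound reached.
Targets with no active source: positions 3 4 5 6 9 10 11 12 stay [-emphatic].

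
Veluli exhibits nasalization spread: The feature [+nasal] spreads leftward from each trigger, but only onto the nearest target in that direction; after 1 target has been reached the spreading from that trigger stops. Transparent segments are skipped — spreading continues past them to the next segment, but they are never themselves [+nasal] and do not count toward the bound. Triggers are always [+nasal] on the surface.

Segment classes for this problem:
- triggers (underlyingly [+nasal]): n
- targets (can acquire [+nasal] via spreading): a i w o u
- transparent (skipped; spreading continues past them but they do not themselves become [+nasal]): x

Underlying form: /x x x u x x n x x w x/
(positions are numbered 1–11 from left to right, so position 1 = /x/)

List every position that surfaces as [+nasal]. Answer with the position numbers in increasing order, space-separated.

From /n/ at 7 leftward: 6 /x/ transparent; 5 /x/ transparent; 4 /u/ → [+nasal]; bound reached.
Target with no active source: position 10 stays [-nasal].

4 7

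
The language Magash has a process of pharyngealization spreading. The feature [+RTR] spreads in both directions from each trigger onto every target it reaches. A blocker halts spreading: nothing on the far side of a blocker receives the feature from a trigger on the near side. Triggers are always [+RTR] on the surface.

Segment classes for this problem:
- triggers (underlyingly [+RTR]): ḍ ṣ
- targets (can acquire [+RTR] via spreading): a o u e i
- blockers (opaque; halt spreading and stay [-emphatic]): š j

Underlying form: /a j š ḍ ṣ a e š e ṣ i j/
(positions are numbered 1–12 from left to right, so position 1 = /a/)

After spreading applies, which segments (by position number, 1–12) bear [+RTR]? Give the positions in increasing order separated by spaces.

From /ḍ/ at 4 rightward: 5 /ṣ/ is itself a trigger — this domain ends here.
From /ḍ/ at 4 leftward: 3 /š/ blocks.
From /ṣ/ at 5 rightward: 6 /a/ → [+RTR]; 7 /e/ → [+RTR]; 8 /š/ blocks.
From /ṣ/ at 5 leftward: 4 /ḍ/ is itself a trigger — this domain ends here.
From /ṣ/ at 10 rightward: 11 /i/ → [+RTR]; 12 /j/ blocks.
From /ṣ/ at 10 leftward: 9 /e/ → [+RTR]; 8 /š/ blocks.
Target with no active source: position 1 stays [-emphatic].

4 5 6 7 9 10 11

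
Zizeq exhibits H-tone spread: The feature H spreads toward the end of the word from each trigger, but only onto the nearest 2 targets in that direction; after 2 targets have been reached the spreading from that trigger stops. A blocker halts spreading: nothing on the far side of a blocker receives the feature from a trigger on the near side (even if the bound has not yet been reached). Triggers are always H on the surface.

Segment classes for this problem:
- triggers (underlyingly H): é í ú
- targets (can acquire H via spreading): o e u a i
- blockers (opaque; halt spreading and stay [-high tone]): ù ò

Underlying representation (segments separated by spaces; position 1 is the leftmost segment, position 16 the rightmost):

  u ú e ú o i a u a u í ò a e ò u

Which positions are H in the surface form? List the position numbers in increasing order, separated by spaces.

2 3 4 5 6 11

From /ú/ at 2 rightward: 3 /e/ → H; 4 /ú/ is itself a trigger — this domain ends here.
From /ú/ at 4 rightward: 5 /o/ → H; 6 /i/ → H; bound reached.
From /í/ at 11 rightward: 12 /ò/ blocks.
Targets with no active source: positions 1 7 8 9 10 13 14 16 stay [-high tone].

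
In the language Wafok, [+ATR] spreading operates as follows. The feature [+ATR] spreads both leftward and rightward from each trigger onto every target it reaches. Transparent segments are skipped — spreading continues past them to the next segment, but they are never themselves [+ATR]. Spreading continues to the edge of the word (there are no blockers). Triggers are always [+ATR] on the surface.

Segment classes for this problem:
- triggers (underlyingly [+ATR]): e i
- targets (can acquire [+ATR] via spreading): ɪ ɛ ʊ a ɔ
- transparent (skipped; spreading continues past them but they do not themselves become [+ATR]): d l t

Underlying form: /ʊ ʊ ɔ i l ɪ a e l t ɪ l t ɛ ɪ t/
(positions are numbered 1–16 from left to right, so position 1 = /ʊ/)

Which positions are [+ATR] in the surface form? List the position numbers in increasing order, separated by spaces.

1 2 3 4 6 7 8 11 14 15

From /i/ at 4 rightward: 5 /l/ transparent; 6 /ɪ/ → [+ATR]; 7 /a/ → [+ATR]; 8 /e/ is itself a trigger — this domain ends here.
From /i/ at 4 leftward: 3 /ɔ/ → [+ATR]; 2 /ʊ/ → [+ATR]; 1 /ʊ/ → [+ATR]; word edge.
From /e/ at 8 rightward: 9 /l/ transparent; 10 /t/ transparent; 11 /ɪ/ → [+ATR]; 12 /l/ transparent; 13 /t/ transparent; 14 /ɛ/ → [+ATR]; 15 /ɪ/ → [+ATR]; 16 /t/ transparent; word edge.
From /e/ at 8 leftward: 7 /a/ → [+ATR]; 6 /ɪ/ → [+ATR]; 5 /l/ transparent; 4 /i/ is itself a trigger — this domain ends here.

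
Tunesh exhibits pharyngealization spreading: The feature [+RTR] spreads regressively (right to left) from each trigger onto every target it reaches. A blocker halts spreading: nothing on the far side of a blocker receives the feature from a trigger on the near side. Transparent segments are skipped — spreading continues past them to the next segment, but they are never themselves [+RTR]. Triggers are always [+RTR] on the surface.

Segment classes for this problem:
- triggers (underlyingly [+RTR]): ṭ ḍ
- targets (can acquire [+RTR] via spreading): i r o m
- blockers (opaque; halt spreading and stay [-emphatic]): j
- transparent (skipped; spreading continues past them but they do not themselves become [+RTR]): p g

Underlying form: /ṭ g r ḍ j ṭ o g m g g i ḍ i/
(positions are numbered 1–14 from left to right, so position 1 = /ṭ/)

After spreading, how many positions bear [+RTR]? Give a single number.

8

From /ṭ/ at 1 leftward: word edge.
From /ḍ/ at 4 leftward: 3 /r/ → [+RTR]; 2 /g/ transparent; 1 /ṭ/ is itself a trigger — this domain ends here.
From /ṭ/ at 6 leftward: 5 /j/ blocks.
From /ḍ/ at 13 leftward: 12 /i/ → [+RTR]; 11 /g/ transparent; 10 /g/ transparent; 9 /m/ → [+RTR]; 8 /g/ transparent; 7 /o/ → [+RTR]; 6 /ṭ/ is itself a trigger — this domain ends here.
Target with no active source: position 14 stays [-emphatic].
[+RTR] positions on the surface: 1 3 4 6 7 9 12 13.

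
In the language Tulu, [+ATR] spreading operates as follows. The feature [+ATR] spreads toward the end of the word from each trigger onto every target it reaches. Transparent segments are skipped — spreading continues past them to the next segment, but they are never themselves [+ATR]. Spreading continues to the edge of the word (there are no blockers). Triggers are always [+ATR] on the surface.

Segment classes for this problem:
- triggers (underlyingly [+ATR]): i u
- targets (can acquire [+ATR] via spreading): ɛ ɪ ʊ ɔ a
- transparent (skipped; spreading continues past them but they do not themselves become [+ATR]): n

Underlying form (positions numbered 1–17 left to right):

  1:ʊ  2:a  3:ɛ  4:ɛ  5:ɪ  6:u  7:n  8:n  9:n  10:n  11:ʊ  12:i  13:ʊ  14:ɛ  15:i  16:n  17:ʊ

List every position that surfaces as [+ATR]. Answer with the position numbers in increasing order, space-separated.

6 11 12 13 14 15 17

From /u/ at 6 rightward: 7 /n/ transparent; 8 /n/ transparent; 9 /n/ transparent; 10 /n/ transparent; 11 /ʊ/ → [+ATR]; 12 /i/ is itself a trigger — this domain ends here.
From /i/ at 12 rightward: 13 /ʊ/ → [+ATR]; 14 /ɛ/ → [+ATR]; 15 /i/ is itself a trigger — this domain ends here.
From /i/ at 15 rightward: 16 /n/ transparent; 17 /ʊ/ → [+ATR]; word edge.
Targets with no active source: positions 1 2 3 4 5 stay [-ATR].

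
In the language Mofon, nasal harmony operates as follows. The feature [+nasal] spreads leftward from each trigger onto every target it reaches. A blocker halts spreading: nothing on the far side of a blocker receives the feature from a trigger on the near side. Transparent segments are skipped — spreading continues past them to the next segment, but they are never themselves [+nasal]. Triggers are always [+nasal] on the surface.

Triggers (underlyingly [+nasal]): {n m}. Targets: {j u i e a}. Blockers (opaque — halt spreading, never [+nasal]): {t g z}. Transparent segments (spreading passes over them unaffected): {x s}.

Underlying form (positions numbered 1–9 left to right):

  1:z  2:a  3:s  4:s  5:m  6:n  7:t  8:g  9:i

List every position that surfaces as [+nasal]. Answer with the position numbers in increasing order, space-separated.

From /m/ at 5 leftward: 4 /s/ transparent; 3 /s/ transparent; 2 /a/ → [+nasal]; 1 /z/ blocks.
From /n/ at 6 leftward: 5 /m/ is itself a trigger — this domain ends here.
Target with no active source: position 9 stays [-nasal].

2 5 6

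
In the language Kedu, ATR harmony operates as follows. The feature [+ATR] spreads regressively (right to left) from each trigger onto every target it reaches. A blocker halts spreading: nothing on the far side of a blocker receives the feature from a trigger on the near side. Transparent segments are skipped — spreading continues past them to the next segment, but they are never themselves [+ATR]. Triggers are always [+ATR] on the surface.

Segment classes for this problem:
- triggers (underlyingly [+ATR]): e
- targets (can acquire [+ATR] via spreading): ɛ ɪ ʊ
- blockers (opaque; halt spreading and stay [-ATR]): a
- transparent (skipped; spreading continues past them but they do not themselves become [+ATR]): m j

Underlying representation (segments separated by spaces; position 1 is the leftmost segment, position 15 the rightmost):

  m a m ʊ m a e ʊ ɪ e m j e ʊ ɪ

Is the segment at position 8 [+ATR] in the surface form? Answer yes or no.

From /e/ at 7 leftward: 6 /a/ blocks.
From /e/ at 10 leftward: 9 /ɪ/ → [+ATR]; 8 /ʊ/ → [+ATR]; 7 /e/ is itself a trigger — this domain ends here.
From /e/ at 13 leftward: 12 /j/ transparent; 11 /m/ transparent; 10 /e/ is itself a trigger — this domain ends here.
Targets with no active source: positions 4 14 15 stay [-ATR].
[+ATR] positions on the surface: 7 8 9 10 13.

yes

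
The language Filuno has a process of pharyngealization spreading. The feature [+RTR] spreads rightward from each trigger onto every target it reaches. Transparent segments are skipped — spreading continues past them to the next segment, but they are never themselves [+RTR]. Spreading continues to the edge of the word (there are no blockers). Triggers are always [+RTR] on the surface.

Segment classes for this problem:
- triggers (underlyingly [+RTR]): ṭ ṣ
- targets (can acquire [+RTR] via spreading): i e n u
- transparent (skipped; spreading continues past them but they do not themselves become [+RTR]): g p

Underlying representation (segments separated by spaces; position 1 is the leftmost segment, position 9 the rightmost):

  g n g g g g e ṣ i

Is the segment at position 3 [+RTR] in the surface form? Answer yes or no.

From /ṣ/ at 8 rightward: 9 /i/ → [+RTR]; word edge.
Targets with no active source: positions 2 7 stay [-emphatic].
[+RTR] positions on the surface: 8 9.

no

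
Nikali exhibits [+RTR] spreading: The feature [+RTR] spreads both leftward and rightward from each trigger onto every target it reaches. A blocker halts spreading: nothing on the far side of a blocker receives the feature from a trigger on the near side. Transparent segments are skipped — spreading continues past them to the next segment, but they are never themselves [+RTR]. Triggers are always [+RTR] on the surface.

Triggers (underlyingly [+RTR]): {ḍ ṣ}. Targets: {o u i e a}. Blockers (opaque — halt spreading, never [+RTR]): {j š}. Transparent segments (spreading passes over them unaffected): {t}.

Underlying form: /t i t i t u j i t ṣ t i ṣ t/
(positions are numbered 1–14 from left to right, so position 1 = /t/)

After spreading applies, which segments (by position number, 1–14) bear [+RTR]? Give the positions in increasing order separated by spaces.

8 10 12 13

From /ṣ/ at 10 rightward: 11 /t/ transparent; 12 /i/ → [+RTR]; 13 /ṣ/ is itself a trigger — this domain ends here.
From /ṣ/ at 10 leftward: 9 /t/ transparent; 8 /i/ → [+RTR]; 7 /j/ blocks.
From /ṣ/ at 13 rightward: 14 /t/ transparent; word edge.
From /ṣ/ at 13 leftward: 12 /i/ → [+RTR]; 11 /t/ transparent; 10 /ṣ/ is itself a trigger — this domain ends here.
Targets with no active source: positions 2 4 6 stay [-emphatic].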